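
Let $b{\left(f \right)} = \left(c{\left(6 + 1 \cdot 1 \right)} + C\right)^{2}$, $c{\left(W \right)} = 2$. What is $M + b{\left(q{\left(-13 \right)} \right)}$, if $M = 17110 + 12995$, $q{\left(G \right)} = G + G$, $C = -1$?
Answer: $30106$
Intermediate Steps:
$q{\left(G \right)} = 2 G$
$b{\left(f \right)} = 1$ ($b{\left(f \right)} = \left(2 - 1\right)^{2} = 1^{2} = 1$)
$M = 30105$
$M + b{\left(q{\left(-13 \right)} \right)} = 30105 + 1 = 30106$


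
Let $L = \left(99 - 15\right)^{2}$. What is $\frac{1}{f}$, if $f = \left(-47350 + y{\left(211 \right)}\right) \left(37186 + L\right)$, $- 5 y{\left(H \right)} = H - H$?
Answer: $- \frac{1}{2094858700} \approx -4.7736 \cdot 10^{-10}$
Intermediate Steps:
$y{\left(H \right)} = 0$ ($y{\left(H \right)} = - \frac{H - H}{5} = \left(- \frac{1}{5}\right) 0 = 0$)
$L = 7056$ ($L = 84^{2} = 7056$)
$f = -2094858700$ ($f = \left(-47350 + 0\right) \left(37186 + 7056\right) = \left(-47350\right) 44242 = -2094858700$)
$\frac{1}{f} = \frac{1}{-2094858700} = - \frac{1}{2094858700}$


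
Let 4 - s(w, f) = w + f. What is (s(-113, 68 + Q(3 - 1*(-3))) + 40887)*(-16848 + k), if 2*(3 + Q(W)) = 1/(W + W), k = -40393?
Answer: -56241285935/24 ≈ -2.3434e+9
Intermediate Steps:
Q(W) = -3 + 1/(4*W) (Q(W) = -3 + 1/(2*(W + W)) = -3 + 1/(2*((2*W))) = -3 + (1/(2*W))/2 = -3 + 1/(4*W))
s(w, f) = 4 - f - w (s(w, f) = 4 - (w + f) = 4 - (f + w) = 4 + (-f - w) = 4 - f - w)
(s(-113, 68 + Q(3 - 1*(-3))) + 40887)*(-16848 + k) = ((4 - (68 + (-3 + 1/(4*(3 - 1*(-3))))) - 1*(-113)) + 40887)*(-16848 - 40393) = ((4 - (68 + (-3 + 1/(4*(3 + 3)))) + 113) + 40887)*(-57241) = ((4 - (68 + (-3 + (1/4)/6)) + 113) + 40887)*(-57241) = ((4 - (68 + (-3 + (1/4)*(1/6))) + 113) + 40887)*(-57241) = ((4 - (68 + (-3 + 1/24)) + 113) + 40887)*(-57241) = ((4 - (68 - 71/24) + 113) + 40887)*(-57241) = ((4 - 1*1561/24 + 113) + 40887)*(-57241) = ((4 - 1561/24 + 113) + 40887)*(-57241) = (1247/24 + 40887)*(-57241) = (982535/24)*(-57241) = -56241285935/24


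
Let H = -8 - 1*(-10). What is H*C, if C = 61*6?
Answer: 732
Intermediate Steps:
H = 2 (H = -8 + 10 = 2)
C = 366
H*C = 2*366 = 732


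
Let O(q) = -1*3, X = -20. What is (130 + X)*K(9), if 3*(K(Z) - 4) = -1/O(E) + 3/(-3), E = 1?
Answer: 3740/9 ≈ 415.56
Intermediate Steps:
O(q) = -3
K(Z) = 34/9 (K(Z) = 4 + (-1/(-3) + 3/(-3))/3 = 4 + (-1*(-1/3) + 3*(-1/3))/3 = 4 + (1/3 - 1)/3 = 4 + (1/3)*(-2/3) = 4 - 2/9 = 34/9)
(130 + X)*K(9) = (130 - 20)*(34/9) = 110*(34/9) = 3740/9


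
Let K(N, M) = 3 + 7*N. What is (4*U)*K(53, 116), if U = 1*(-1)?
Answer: -1496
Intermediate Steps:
U = -1
(4*U)*K(53, 116) = (4*(-1))*(3 + 7*53) = -4*(3 + 371) = -4*374 = -1496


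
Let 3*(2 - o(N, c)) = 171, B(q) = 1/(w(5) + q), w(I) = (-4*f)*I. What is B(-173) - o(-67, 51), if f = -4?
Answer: 5114/93 ≈ 54.989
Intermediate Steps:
w(I) = 16*I (w(I) = (-4*(-4))*I = 16*I)
B(q) = 1/(80 + q) (B(q) = 1/(16*5 + q) = 1/(80 + q))
o(N, c) = -55 (o(N, c) = 2 - ⅓*171 = 2 - 57 = -55)
B(-173) - o(-67, 51) = 1/(80 - 173) - 1*(-55) = 1/(-93) + 55 = -1/93 + 55 = 5114/93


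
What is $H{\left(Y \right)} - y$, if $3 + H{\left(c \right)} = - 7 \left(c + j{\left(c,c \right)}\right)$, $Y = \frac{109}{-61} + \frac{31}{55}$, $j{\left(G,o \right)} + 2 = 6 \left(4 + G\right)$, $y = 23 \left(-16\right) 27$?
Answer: $\frac{33009641}{3355} \approx 9838.9$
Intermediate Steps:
$y = -9936$ ($y = \left(-368\right) 27 = -9936$)
$j{\left(G,o \right)} = 22 + 6 G$ ($j{\left(G,o \right)} = -2 + 6 \left(4 + G\right) = -2 + \left(24 + 6 G\right) = 22 + 6 G$)
$Y = - \frac{4104}{3355}$ ($Y = 109 \left(- \frac{1}{61}\right) + 31 \cdot \frac{1}{55} = - \frac{109}{61} + \frac{31}{55} = - \frac{4104}{3355} \approx -1.2232$)
$H{\left(c \right)} = -157 - 49 c$ ($H{\left(c \right)} = -3 - 7 \left(c + \left(22 + 6 c\right)\right) = -3 - 7 \left(22 + 7 c\right) = -3 - \left(154 + 49 c\right) = -157 - 49 c$)
$H{\left(Y \right)} - y = \left(-157 - - \frac{201096}{3355}\right) - -9936 = \left(-157 + \frac{201096}{3355}\right) + 9936 = - \frac{325639}{3355} + 9936 = \frac{33009641}{3355}$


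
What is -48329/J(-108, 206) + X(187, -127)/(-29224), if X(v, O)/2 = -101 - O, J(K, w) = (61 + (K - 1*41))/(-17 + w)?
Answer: 2566704817/24728 ≈ 1.0380e+5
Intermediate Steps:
J(K, w) = (20 + K)/(-17 + w) (J(K, w) = (61 + (K - 41))/(-17 + w) = (61 + (-41 + K))/(-17 + w) = (20 + K)/(-17 + w))
X(v, O) = -202 - 2*O (X(v, O) = 2*(-101 - O) = -202 - 2*O)
-48329/J(-108, 206) + X(187, -127)/(-29224) = -48329*(-17 + 206)/(20 - 108) + (-202 - 2*(-127))/(-29224) = -48329/(-88/189) + (-202 + 254)*(-1/29224) = -48329/((1/189)*(-88)) + 52*(-1/29224) = -48329/(-88/189) - 1/562 = -48329*(-189/88) - 1/562 = 9134181/88 - 1/562 = 2566704817/24728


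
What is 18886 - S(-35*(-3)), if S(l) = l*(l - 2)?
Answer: 8071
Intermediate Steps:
S(l) = l*(-2 + l)
18886 - S(-35*(-3)) = 18886 - (-35*(-3))*(-2 - 35*(-3)) = 18886 - 105*(-2 + 105) = 18886 - 105*103 = 18886 - 1*10815 = 18886 - 10815 = 8071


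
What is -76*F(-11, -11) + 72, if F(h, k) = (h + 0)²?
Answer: -9124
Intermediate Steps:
F(h, k) = h²
-76*F(-11, -11) + 72 = -76*(-11)² + 72 = -76*121 + 72 = -9196 + 72 = -9124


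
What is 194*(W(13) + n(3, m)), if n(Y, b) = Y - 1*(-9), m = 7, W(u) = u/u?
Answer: 2522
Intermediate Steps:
W(u) = 1
n(Y, b) = 9 + Y (n(Y, b) = Y + 9 = 9 + Y)
194*(W(13) + n(3, m)) = 194*(1 + (9 + 3)) = 194*(1 + 12) = 194*13 = 2522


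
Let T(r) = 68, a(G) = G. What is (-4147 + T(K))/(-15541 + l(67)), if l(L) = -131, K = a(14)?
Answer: 4079/15672 ≈ 0.26027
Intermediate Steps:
K = 14
(-4147 + T(K))/(-15541 + l(67)) = (-4147 + 68)/(-15541 - 131) = -4079/(-15672) = -4079*(-1/15672) = 4079/15672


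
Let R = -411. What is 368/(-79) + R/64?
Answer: -56021/5056 ≈ -11.080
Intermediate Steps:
368/(-79) + R/64 = 368/(-79) - 411/64 = 368*(-1/79) - 411*1/64 = -368/79 - 411/64 = -56021/5056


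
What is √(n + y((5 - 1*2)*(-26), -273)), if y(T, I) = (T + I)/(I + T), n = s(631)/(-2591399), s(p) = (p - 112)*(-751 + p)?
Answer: √6876741106921/2591399 ≈ 1.0119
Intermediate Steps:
s(p) = (-751 + p)*(-112 + p) (s(p) = (-112 + p)*(-751 + p) = (-751 + p)*(-112 + p))
n = 62280/2591399 (n = (84112 + 631² - 863*631)/(-2591399) = (84112 + 398161 - 544553)*(-1/2591399) = -62280*(-1/2591399) = 62280/2591399 ≈ 0.024033)
y(T, I) = 1 (y(T, I) = (I + T)/(I + T) = 1)
√(n + y((5 - 1*2)*(-26), -273)) = √(62280/2591399 + 1) = √(2653679/2591399) = √6876741106921/2591399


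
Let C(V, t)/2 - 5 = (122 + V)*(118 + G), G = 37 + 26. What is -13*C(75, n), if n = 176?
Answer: -927212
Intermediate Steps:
G = 63
C(V, t) = 44174 + 362*V (C(V, t) = 10 + 2*((122 + V)*(118 + 63)) = 10 + 2*((122 + V)*181) = 10 + 2*(22082 + 181*V) = 10 + (44164 + 362*V) = 44174 + 362*V)
-13*C(75, n) = -13*(44174 + 362*75) = -13*(44174 + 27150) = -13*71324 = -927212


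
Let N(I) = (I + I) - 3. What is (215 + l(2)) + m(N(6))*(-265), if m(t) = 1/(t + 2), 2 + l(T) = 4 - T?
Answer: 2100/11 ≈ 190.91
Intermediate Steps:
l(T) = 2 - T (l(T) = -2 + (4 - T) = 2 - T)
N(I) = -3 + 2*I (N(I) = 2*I - 3 = -3 + 2*I)
m(t) = 1/(2 + t)
(215 + l(2)) + m(N(6))*(-265) = (215 + (2 - 1*2)) - 265/(2 + (-3 + 2*6)) = (215 + (2 - 2)) - 265/(2 + (-3 + 12)) = (215 + 0) - 265/(2 + 9) = 215 - 265/11 = 2100/11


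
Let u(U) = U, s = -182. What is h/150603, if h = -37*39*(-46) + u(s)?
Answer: 66196/150603 ≈ 0.43954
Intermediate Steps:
h = 66196 (h = -37*39*(-46) - 182 = -1443*(-46) - 182 = 66378 - 182 = 66196)
h/150603 = 66196/150603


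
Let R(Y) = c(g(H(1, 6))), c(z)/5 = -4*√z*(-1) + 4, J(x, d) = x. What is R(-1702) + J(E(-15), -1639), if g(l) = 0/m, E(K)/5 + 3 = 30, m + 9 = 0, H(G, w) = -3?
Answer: 155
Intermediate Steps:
m = -9 (m = -9 + 0 = -9)
E(K) = 135 (E(K) = -15 + 5*30 = -15 + 150 = 135)
g(l) = 0 (g(l) = 0/(-9) = 0*(-⅑) = 0)
c(z) = 20 + 20*√z (c(z) = 5*(-4*√z*(-1) + 4) = 5*(4*√z + 4) = 5*(4 + 4*√z) = 20 + 20*√z)
R(Y) = 20 (R(Y) = 20 + 20*√0 = 20 + 20*0 = 20 + 0 = 20)
R(-1702) + J(E(-15), -1639) = 20 + 135 = 155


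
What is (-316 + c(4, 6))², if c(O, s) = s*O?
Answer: 85264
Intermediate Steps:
c(O, s) = O*s
(-316 + c(4, 6))² = (-316 + 4*6)² = (-316 + 24)² = (-292)² = 85264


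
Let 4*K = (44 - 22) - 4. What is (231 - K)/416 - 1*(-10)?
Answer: 8773/832 ≈ 10.544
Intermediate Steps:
K = 9/2 (K = ((44 - 22) - 4)/4 = (22 - 4)/4 = (¼)*18 = 9/2 ≈ 4.5000)
(231 - K)/416 - 1*(-10) = (231 - 1*9/2)/416 - 1*(-10) = (231 - 9/2)*(1/416) + 10 = (453/2)*(1/416) + 10 = 453/832 + 10 = 8773/832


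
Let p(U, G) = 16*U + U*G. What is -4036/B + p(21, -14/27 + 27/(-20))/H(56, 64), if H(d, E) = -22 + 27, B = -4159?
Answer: 225793703/3743100 ≈ 60.323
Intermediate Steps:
p(U, G) = 16*U + G*U
H(d, E) = 5
-4036/B + p(21, -14/27 + 27/(-20))/H(56, 64) = -4036/(-4159) + (21*(16 + (-14/27 + 27/(-20))))/5 = -4036*(-1/4159) + (21*(16 + (-14*1/27 + 27*(-1/20))))*(⅕) = 4036/4159 + (21*(16 + (-14/27 - 27/20)))*(⅕) = 4036/4159 + (21*(16 - 1009/540))*(⅕) = 4036/4159 + (21*(7631/540))*(⅕) = 4036/4159 + (53417/180)*(⅕) = 4036/4159 + 53417/900 = 225793703/3743100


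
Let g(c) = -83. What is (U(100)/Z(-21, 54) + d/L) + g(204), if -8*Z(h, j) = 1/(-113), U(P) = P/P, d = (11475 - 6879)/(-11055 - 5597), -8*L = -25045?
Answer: 85599367843/104262335 ≈ 821.00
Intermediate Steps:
L = 25045/8 (L = -⅛*(-25045) = 25045/8 ≈ 3130.6)
d = -1149/4163 (d = 4596/(-16652) = 4596*(-1/16652) = -1149/4163 ≈ -0.27600)
U(P) = 1
Z(h, j) = 1/904 (Z(h, j) = -⅛/(-113) = -⅛*(-1/113) = 1/904)
(U(100)/Z(-21, 54) + d/L) + g(204) = (1/(1/904) - 1149/(4163*25045/8)) - 83 = (1*904 - 1149/4163*8/25045) - 83 = (904 - 9192/104262335) - 83 = 94253141648/104262335 - 83 = 85599367843/104262335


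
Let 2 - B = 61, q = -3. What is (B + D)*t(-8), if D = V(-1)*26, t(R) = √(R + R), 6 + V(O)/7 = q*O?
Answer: -2420*I ≈ -2420.0*I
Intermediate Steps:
V(O) = -42 - 21*O (V(O) = -42 + 7*(-3*O) = -42 - 21*O)
B = -59 (B = 2 - 1*61 = 2 - 61 = -59)
t(R) = √2*√R (t(R) = √(2*R) = √2*√R)
D = -546 (D = (-42 - 21*(-1))*26 = (-42 + 21)*26 = -21*26 = -546)
(B + D)*t(-8) = (-59 - 546)*(√2*√(-8)) = -605*√2*2*I*√2 = -2420*I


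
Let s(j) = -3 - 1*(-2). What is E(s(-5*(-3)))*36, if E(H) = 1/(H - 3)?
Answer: -9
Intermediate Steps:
s(j) = -1 (s(j) = -3 + 2 = -1)
E(H) = 1/(-3 + H)
E(s(-5*(-3)))*36 = 36/(-3 - 1) = 36/(-4) = -¼*36 = -9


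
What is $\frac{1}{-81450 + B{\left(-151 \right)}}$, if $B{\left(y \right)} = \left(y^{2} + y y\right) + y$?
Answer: $- \frac{1}{35999} \approx -2.7779 \cdot 10^{-5}$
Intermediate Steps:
$B{\left(y \right)} = y + 2 y^{2}$ ($B{\left(y \right)} = \left(y^{2} + y^{2}\right) + y = 2 y^{2} + y = y + 2 y^{2}$)
$\frac{1}{-81450 + B{\left(-151 \right)}} = \frac{1}{-81450 - 151 \left(1 + 2 \left(-151\right)\right)} = \frac{1}{-81450 - 151 \left(1 - 302\right)} = \frac{1}{-81450 - -45451} = \frac{1}{-81450 + 45451} = \frac{1}{-35999} = - \frac{1}{35999}$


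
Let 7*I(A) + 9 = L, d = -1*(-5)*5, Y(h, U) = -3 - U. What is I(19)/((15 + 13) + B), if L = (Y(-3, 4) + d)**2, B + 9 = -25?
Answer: -15/2 ≈ -7.5000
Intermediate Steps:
B = -34 (B = -9 - 25 = -34)
d = 25 (d = 5*5 = 25)
L = 324 (L = ((-3 - 1*4) + 25)**2 = ((-3 - 4) + 25)**2 = (-7 + 25)**2 = 18**2 = 324)
I(A) = 45 (I(A) = -9/7 + (1/7)*324 = -9/7 + 324/7 = 45)
I(19)/((15 + 13) + B) = 45/((15 + 13) - 34) = 45/(28 - 34) = 45/(-6) = 45*(-1/6) = -15/2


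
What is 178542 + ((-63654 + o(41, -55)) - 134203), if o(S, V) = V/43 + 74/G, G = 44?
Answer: -18271609/946 ≈ -19315.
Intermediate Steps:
o(S, V) = 37/22 + V/43 (o(S, V) = V/43 + 74/44 = V*(1/43) + 74*(1/44) = V/43 + 37/22 = 37/22 + V/43)
178542 + ((-63654 + o(41, -55)) - 134203) = 178542 + ((-63654 + (37/22 + (1/43)*(-55))) - 134203) = 178542 + ((-63654 + (37/22 - 55/43)) - 134203) = 178542 + ((-63654 + 381/946) - 134203) = 178542 + (-60216303/946 - 134203) = 178542 - 187172341/946 = -18271609/946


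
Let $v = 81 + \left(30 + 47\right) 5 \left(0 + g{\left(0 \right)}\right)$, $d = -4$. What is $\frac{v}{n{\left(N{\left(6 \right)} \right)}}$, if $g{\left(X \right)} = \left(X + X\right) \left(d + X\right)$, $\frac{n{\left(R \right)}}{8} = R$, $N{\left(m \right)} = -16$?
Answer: $- \frac{81}{128} \approx -0.63281$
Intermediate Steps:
$n{\left(R \right)} = 8 R$
$g{\left(X \right)} = 2 X \left(-4 + X\right)$ ($g{\left(X \right)} = \left(X + X\right) \left(-4 + X\right) = 2 X \left(-4 + X\right)$)
$v = 81$ ($v = 81 + \left(30 + 47\right) 5 \left(0 + 2 \cdot 0 \left(-4 + 0\right)\right) = 81 + 77 \cdot 5 \left(0 + 2 \cdot 0 \left(-4\right)\right) = 81 + 77 \cdot 5 \left(0 + 0\right) = 81 + 77 \cdot 5 \cdot 0 = 81 + 77 \cdot 0 = 81 + 0 = 81$)
$\frac{v}{n{\left(N{\left(6 \right)} \right)}} = \frac{81}{8 \left(-16\right)} = \frac{81}{-128} = 81 \left(- \frac{1}{128}\right) = - \frac{81}{128}$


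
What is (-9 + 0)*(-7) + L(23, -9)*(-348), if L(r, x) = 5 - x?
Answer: -4809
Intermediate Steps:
(-9 + 0)*(-7) + L(23, -9)*(-348) = (-9 + 0)*(-7) + (5 - 1*(-9))*(-348) = -9*(-7) + (5 + 9)*(-348) = 63 + 14*(-348) = 63 - 4872 = -4809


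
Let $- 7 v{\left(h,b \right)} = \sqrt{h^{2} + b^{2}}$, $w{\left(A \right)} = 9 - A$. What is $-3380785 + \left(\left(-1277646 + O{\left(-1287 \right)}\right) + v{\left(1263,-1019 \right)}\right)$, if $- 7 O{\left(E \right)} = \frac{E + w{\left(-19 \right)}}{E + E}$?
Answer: $- \frac{83935611017}{18018} - \frac{\sqrt{2633530}}{7} \approx -4.6587 \cdot 10^{6}$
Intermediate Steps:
$O{\left(E \right)} = - \frac{28 + E}{14 E}$ ($O{\left(E \right)} = - \frac{\left(E + \left(9 - -19\right)\right) \frac{1}{E + E}}{7} = - \frac{\left(E + \left(9 + 19\right)\right) \frac{1}{2 E}}{7} = - \frac{\left(E + 28\right) \frac{1}{2 E}}{7} = - \frac{\left(28 + E\right) \frac{1}{2 E}}{7} = - \frac{\frac{1}{2} \frac{1}{E} \left(28 + E\right)}{7} = - \frac{28 + E}{14 E}$)
$v{\left(h,b \right)} = - \frac{\sqrt{b^{2} + h^{2}}}{7}$ ($v{\left(h,b \right)} = - \frac{\sqrt{h^{2} + b^{2}}}{7} = - \frac{\sqrt{b^{2} + h^{2}}}{7}$)
$-3380785 + \left(\left(-1277646 + O{\left(-1287 \right)}\right) + v{\left(1263,-1019 \right)}\right) = -3380785 - \left(1277646 + \frac{\sqrt{\left(-1019\right)^{2} + 1263^{2}}}{7} - \frac{-28 - -1287}{14 \left(-1287\right)}\right) = -3380785 - \left(1277646 + \frac{\sqrt{1038361 + 1595169}}{7} + \frac{-28 + 1287}{18018}\right) = -3380785 - \left(1277646 + \frac{1259}{18018} + \frac{\sqrt{2633530}}{7}\right) = -3380785 - \left(\frac{23020626887}{18018} + \frac{\sqrt{2633530}}{7}\right) = - \frac{83935611017}{18018} - \frac{\sqrt{2633530}}{7}$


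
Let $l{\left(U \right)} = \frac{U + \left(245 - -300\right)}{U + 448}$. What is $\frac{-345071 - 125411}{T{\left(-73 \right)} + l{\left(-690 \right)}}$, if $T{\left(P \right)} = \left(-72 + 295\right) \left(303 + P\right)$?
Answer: $- \frac{113856644}{12412325} \approx -9.1729$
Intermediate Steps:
$T{\left(P \right)} = 67569 + 223 P$ ($T{\left(P \right)} = 223 \left(303 + P\right) = 67569 + 223 P$)
$l{\left(U \right)} = \frac{545 + U}{448 + U}$ ($l{\left(U \right)} = \frac{U + \left(245 + 300\right)}{448 + U} = \frac{U + 545}{448 + U} = \frac{545 + U}{448 + U}$)
$\frac{-345071 - 125411}{T{\left(-73 \right)} + l{\left(-690 \right)}} = \frac{-345071 - 125411}{\left(67569 + 223 \left(-73\right)\right) + \frac{545 - 690}{448 - 690}} = - \frac{470482}{\left(67569 - 16279\right) + \frac{1}{-242} \left(-145\right)} = - \frac{470482}{51290 - - \frac{145}{242}} = - \frac{470482}{51290 + \frac{145}{242}} = - \frac{470482}{\frac{12412325}{242}} = \left(-470482\right) \frac{242}{12412325} = - \frac{113856644}{12412325}$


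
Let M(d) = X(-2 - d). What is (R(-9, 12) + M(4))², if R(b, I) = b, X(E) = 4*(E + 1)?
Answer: 841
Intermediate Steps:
X(E) = 4 + 4*E (X(E) = 4*(1 + E) = 4 + 4*E)
M(d) = -4 - 4*d (M(d) = 4 + 4*(-2 - d) = 4 + (-8 - 4*d) = -4 - 4*d)
(R(-9, 12) + M(4))² = (-9 + (-4 - 4*4))² = (-9 + (-4 - 16))² = (-9 - 20)² = (-29)² = 841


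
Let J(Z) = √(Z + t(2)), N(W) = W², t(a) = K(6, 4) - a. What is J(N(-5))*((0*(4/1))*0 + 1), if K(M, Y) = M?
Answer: √29 ≈ 5.3852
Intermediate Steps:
t(a) = 6 - a
J(Z) = √(4 + Z) (J(Z) = √(Z + (6 - 1*2)) = √(Z + (6 - 2)) = √(Z + 4) = √(4 + Z))
J(N(-5))*((0*(4/1))*0 + 1) = √(4 + (-5)²)*((0*(4/1))*0 + 1) = √(4 + 25)*((0*(4*1))*0 + 1) = √29*((0*4)*0 + 1) = √29*(0*0 + 1) = √29*(0 + 1) = √29*1 = √29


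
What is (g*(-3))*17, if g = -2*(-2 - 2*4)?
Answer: -1020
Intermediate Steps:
g = 20 (g = -2*(-2 - 8) = -2*(-10) = 20)
(g*(-3))*17 = (20*(-3))*17 = -60*17 = -1020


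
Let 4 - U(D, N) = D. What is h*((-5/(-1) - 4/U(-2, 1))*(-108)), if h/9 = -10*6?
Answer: 252720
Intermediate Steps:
U(D, N) = 4 - D
h = -540 (h = 9*(-10*6) = 9*(-60) = -540)
h*((-5/(-1) - 4/U(-2, 1))*(-108)) = -540*(-5/(-1) - 4/(4 - 1*(-2)))*(-108) = -540*(-5*(-1) - 4/(4 + 2))*(-108) = -540*(5 - 4/6)*(-108) = -540*(5 - 4*⅙)*(-108) = -540*(5 - ⅔)*(-108) = -2340*(-108) = -540*(-468) = 252720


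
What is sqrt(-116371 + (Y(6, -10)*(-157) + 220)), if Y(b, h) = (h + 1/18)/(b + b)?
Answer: I*sqrt(150363078)/36 ≈ 340.62*I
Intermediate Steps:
Y(b, h) = (1/18 + h)/(2*b) (Y(b, h) = (h + 1/18)/((2*b)) = (1/18 + h)*(1/(2*b)) = (1/18 + h)/(2*b))
sqrt(-116371 + (Y(6, -10)*(-157) + 220)) = sqrt(-116371 + (((1/36)*(1 + 18*(-10))/6)*(-157) + 220)) = sqrt(-116371 + (((1/36)*(1/6)*(1 - 180))*(-157) + 220)) = sqrt(-116371 + (((1/36)*(1/6)*(-179))*(-157) + 220)) = sqrt(-116371 + (-179/216*(-157) + 220)) = sqrt(-116371 + (28103/216 + 220)) = sqrt(-116371 + 75623/216) = sqrt(-25060513/216) = I*sqrt(150363078)/36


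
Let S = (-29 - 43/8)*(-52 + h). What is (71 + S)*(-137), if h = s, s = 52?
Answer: -9727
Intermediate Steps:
h = 52
S = 0 (S = (-29 - 43/8)*(-52 + 52) = (-29 - 43*⅛)*0 = (-29 - 43/8)*0 = -275/8*0 = 0)
(71 + S)*(-137) = (71 + 0)*(-137) = 71*(-137) = -9727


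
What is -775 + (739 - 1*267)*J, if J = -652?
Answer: -308519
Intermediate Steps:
-775 + (739 - 1*267)*J = -775 + (739 - 1*267)*(-652) = -775 + (739 - 267)*(-652) = -775 + 472*(-652) = -775 - 307744 = -308519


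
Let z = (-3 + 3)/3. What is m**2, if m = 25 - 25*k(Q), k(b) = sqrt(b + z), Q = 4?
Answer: 625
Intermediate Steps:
z = 0 (z = 0*(1/3) = 0)
k(b) = sqrt(b) (k(b) = sqrt(b + 0) = sqrt(b))
m = -25 (m = 25 - 25*sqrt(4) = 25 - 25*2 = 25 - 50 = -25)
m**2 = (-25)**2 = 625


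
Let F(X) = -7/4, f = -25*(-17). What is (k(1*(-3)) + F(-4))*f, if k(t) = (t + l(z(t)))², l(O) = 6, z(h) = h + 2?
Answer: 12325/4 ≈ 3081.3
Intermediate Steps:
z(h) = 2 + h
k(t) = (6 + t)² (k(t) = (t + 6)² = (6 + t)²)
f = 425
F(X) = -7/4 (F(X) = -7*¼ = -7/4)
(k(1*(-3)) + F(-4))*f = ((6 + 1*(-3))² - 7/4)*425 = ((6 - 3)² - 7/4)*425 = (3² - 7/4)*425 = (9 - 7/4)*425 = (29/4)*425 = 12325/4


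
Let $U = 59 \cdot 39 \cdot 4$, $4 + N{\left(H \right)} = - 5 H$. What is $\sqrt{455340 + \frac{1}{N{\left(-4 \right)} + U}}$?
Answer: $\frac{\sqrt{9676931216305}}{4610} \approx 674.79$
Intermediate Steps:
$N{\left(H \right)} = -4 - 5 H$
$U = 9204$ ($U = 2301 \cdot 4 = 9204$)
$\sqrt{455340 + \frac{1}{N{\left(-4 \right)} + U}} = \sqrt{455340 + \frac{1}{\left(-4 - -20\right) + 9204}} = \sqrt{455340 + \frac{1}{\left(-4 + 20\right) + 9204}} = \sqrt{455340 + \frac{1}{16 + 9204}} = \sqrt{455340 + \frac{1}{9220}} = \sqrt{\frac{4198234801}{9220}} = \frac{\sqrt{9676931216305}}{4610}$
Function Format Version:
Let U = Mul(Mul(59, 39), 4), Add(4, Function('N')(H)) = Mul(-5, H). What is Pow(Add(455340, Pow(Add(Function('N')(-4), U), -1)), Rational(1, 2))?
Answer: Mul(Rational(1, 4610), Pow(9676931216305, Rational(1, 2))) ≈ 674.79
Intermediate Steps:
Function('N')(H) = Add(-4, Mul(-5, H))
U = 9204 (U = Mul(2301, 4) = 9204)
Pow(Add(455340, Pow(Add(Function('N')(-4), U), -1)), Rational(1, 2)) = Pow(Add(455340, Pow(Add(Add(-4, Mul(-5, -4)), 9204), -1)), Rational(1, 2)) = Pow(Add(455340, Pow(Add(Add(-4, 20), 9204), -1)), Rational(1, 2)) = Pow(Add(455340, Pow(Add(16, 9204), -1)), Rational(1, 2)) = Pow(Add(455340, Pow(9220, -1)), Rational(1, 2)) = Pow(Add(455340, Rational(1, 9220)), Rational(1, 2)) = Pow(Rational(4198234801, 9220), Rational(1, 2)) = Mul(Rational(1, 4610), Pow(9676931216305, Rational(1, 2)))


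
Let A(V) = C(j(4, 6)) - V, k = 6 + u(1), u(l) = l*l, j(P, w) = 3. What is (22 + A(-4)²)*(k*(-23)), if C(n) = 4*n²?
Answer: -261142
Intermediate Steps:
u(l) = l²
k = 7 (k = 6 + 1² = 6 + 1 = 7)
A(V) = 36 - V (A(V) = 4*3² - V = 4*9 - V = 36 - V)
(22 + A(-4)²)*(k*(-23)) = (22 + (36 - 1*(-4))²)*(7*(-23)) = (22 + (36 + 4)²)*(-161) = (22 + 40²)*(-161) = (22 + 1600)*(-161) = 1622*(-161) = -261142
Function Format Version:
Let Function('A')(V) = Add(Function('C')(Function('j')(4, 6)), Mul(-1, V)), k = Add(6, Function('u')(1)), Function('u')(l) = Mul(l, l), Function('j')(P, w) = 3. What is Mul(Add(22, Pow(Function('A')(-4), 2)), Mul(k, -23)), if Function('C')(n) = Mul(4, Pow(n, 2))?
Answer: -261142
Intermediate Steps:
Function('u')(l) = Pow(l, 2)
k = 7 (k = Add(6, Pow(1, 2)) = Add(6, 1) = 7)
Function('A')(V) = Add(36, Mul(-1, V)) (Function('A')(V) = Add(Mul(4, Pow(3, 2)), Mul(-1, V)) = Add(Mul(4, 9), Mul(-1, V)) = Add(36, Mul(-1, V)))
Mul(Add(22, Pow(Function('A')(-4), 2)), Mul(k, -23)) = Mul(Add(22, Pow(Add(36, Mul(-1, -4)), 2)), Mul(7, -23)) = Mul(Add(22, Pow(Add(36, 4), 2)), -161) = Mul(Add(22, Pow(40, 2)), -161) = Mul(Add(22, 1600), -161) = Mul(1622, -161) = -261142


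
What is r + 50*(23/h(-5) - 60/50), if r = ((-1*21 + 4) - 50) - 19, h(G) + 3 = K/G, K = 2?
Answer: -8232/17 ≈ -484.24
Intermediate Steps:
h(G) = -3 + 2/G
r = -86 (r = ((-21 + 4) - 50) - 19 = (-17 - 50) - 19 = -67 - 19 = -86)
r + 50*(23/h(-5) - 60/50) = -86 + 50*(23/(-3 + 2/(-5)) - 60/50) = -86 + 50*(23/(-3 + 2*(-1/5)) - 60*1/50) = -86 + 50*(23/(-3 - 2/5) - 6/5) = -86 + 50*(23/(-17/5) - 6/5) = -86 + 50*(23*(-5/17) - 6/5) = -86 + 50*(-115/17 - 6/5) = -86 + 50*(-677/85) = -86 - 6770/17 = -8232/17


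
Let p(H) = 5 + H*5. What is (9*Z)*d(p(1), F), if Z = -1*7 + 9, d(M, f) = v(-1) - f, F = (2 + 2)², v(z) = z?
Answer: -306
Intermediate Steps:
p(H) = 5 + 5*H
F = 16 (F = 4² = 16)
d(M, f) = -1 - f
Z = 2 (Z = -7 + 9 = 2)
(9*Z)*d(p(1), F) = (9*2)*(-1 - 1*16) = 18*(-1 - 16) = 18*(-17) = -306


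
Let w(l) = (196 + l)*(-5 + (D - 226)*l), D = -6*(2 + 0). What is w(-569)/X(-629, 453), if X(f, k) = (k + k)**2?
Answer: -16836847/273612 ≈ -61.535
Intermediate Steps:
D = -12 (D = -6*2 = -12)
X(f, k) = 4*k**2 (X(f, k) = (2*k)**2 = 4*k**2)
w(l) = (-5 - 238*l)*(196 + l) (w(l) = (196 + l)*(-5 + (-12 - 226)*l) = (196 + l)*(-5 - 238*l) = (-5 - 238*l)*(196 + l))
w(-569)/X(-629, 453) = (-980 - 46653*(-569) - 238*(-569)**2)/((4*453**2)) = (-980 + 26545557 - 238*323761)/((4*205209)) = (-980 + 26545557 - 77055118)/820836 = -50510541*1/820836 = -16836847/273612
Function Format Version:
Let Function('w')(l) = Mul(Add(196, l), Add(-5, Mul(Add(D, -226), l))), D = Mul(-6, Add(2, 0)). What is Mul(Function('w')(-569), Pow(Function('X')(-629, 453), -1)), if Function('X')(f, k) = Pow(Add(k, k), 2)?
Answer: Rational(-16836847, 273612) ≈ -61.535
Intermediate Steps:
D = -12 (D = Mul(-6, 2) = -12)
Function('X')(f, k) = Mul(4, Pow(k, 2)) (Function('X')(f, k) = Pow(Mul(2, k), 2) = Mul(4, Pow(k, 2)))
Function('w')(l) = Mul(Add(-5, Mul(-238, l)), Add(196, l)) (Function('w')(l) = Mul(Add(196, l), Add(-5, Mul(Add(-12, -226), l))) = Mul(Add(196, l), Add(-5, Mul(-238, l))) = Mul(Add(-5, Mul(-238, l)), Add(196, l)))
Mul(Function('w')(-569), Pow(Function('X')(-629, 453), -1)) = Mul(Add(-980, Mul(-46653, -569), Mul(-238, Pow(-569, 2))), Pow(Mul(4, Pow(453, 2)), -1)) = Mul(Add(-980, 26545557, Mul(-238, 323761)), Pow(Mul(4, 205209), -1)) = Mul(Add(-980, 26545557, -77055118), Pow(820836, -1)) = Mul(-50510541, Rational(1, 820836)) = Rational(-16836847, 273612)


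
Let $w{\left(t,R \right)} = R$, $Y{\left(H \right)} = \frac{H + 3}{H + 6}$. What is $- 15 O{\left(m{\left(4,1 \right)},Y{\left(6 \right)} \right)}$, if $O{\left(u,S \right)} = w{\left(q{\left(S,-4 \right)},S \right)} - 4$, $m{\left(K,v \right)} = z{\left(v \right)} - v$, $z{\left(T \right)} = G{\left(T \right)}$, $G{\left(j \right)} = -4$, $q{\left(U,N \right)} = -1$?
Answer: $\frac{195}{4} \approx 48.75$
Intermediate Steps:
$z{\left(T \right)} = -4$
$Y{\left(H \right)} = \frac{3 + H}{6 + H}$
$m{\left(K,v \right)} = -4 - v$
$O{\left(u,S \right)} = -4 + S$ ($O{\left(u,S \right)} = S - 4 = -4 + S$)
$- 15 O{\left(m{\left(4,1 \right)},Y{\left(6 \right)} \right)} = - 15 \left(-4 + \frac{3 + 6}{6 + 6}\right) = - 15 \left(-4 + \frac{1}{12} \cdot 9\right) = - 15 \left(-4 + \frac{3}{4}\right) = \left(-15\right) \left(- \frac{13}{4}\right) = \frac{195}{4}$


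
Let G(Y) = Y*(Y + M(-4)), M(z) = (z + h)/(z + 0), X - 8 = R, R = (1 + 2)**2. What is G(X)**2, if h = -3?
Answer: 1625625/16 ≈ 1.0160e+5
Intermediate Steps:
R = 9 (R = 3**2 = 9)
X = 17 (X = 8 + 9 = 17)
M(z) = (-3 + z)/z (M(z) = (z - 3)/(z + 0) = (-3 + z)/z)
G(Y) = Y*(7/4 + Y) (G(Y) = Y*(Y + (-3 - 4)/(-4)) = Y*(Y - 1/4*(-7)) = Y*(Y + 7/4) = Y*(7/4 + Y))
G(X)**2 = ((1/4)*17*(7 + 4*17))**2 = ((1/4)*17*(7 + 68))**2 = ((1/4)*17*75)**2 = (1275/4)**2 = 1625625/16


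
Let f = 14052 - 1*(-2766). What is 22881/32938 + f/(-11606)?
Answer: -144197199/191139214 ≈ -0.75441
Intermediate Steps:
f = 16818 (f = 14052 + 2766 = 16818)
22881/32938 + f/(-11606) = 22881/32938 + 16818/(-11606) = 22881*(1/32938) + 16818*(-1/11606) = 22881/32938 - 8409/5803 = -144197199/191139214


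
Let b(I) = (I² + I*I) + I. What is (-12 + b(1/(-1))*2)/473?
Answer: -10/473 ≈ -0.021142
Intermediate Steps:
b(I) = I + 2*I² (b(I) = (I² + I²) + I = 2*I² + I = I + 2*I²)
(-12 + b(1/(-1))*2)/473 = (-12 + ((1 + 2/(-1))/(-1))*2)/473 = (-12 - (1 + 2*(-1))*2)*(1/473) = (-12 - (1 - 2)*2)*(1/473) = (-12 - 1*(-1)*2)*(1/473) = (-12 + 1*2)*(1/473) = (-12 + 2)*(1/473) = -10*1/473 = -10/473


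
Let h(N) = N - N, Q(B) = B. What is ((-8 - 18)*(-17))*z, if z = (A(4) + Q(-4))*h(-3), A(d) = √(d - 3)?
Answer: 0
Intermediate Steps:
h(N) = 0
A(d) = √(-3 + d)
z = 0 (z = (√(-3 + 4) - 4)*0 = (√1 - 4)*0 = (1 - 4)*0 = -3*0 = 0)
((-8 - 18)*(-17))*z = ((-8 - 18)*(-17))*0 = -26*(-17)*0 = 442*0 = 0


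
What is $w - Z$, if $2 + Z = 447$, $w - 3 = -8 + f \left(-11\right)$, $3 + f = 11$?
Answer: $-538$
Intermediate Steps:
$f = 8$ ($f = -3 + 11 = 8$)
$w = -93$ ($w = 3 + \left(-8 + 8 \left(-11\right)\right) = 3 - 96 = -93$)
$Z = 445$ ($Z = -2 + 447 = 445$)
$w - Z = -93 - 445 = -538$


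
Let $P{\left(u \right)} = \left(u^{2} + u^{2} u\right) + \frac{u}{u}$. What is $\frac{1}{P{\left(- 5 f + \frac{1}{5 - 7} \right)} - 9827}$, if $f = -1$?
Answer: $- \frac{8}{77717} \approx -0.00010294$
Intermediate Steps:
$P{\left(u \right)} = 1 + u^{2} + u^{3}$ ($P{\left(u \right)} = \left(u^{2} + u^{3}\right) + 1 = 1 + u^{2} + u^{3}$)
$\frac{1}{P{\left(- 5 f + \frac{1}{5 - 7} \right)} - 9827} = \frac{1}{\left(1 + \left(\left(-5\right) \left(-1\right) + \frac{1}{5 - 7}\right)^{2} + \left(\left(-5\right) \left(-1\right) + \frac{1}{5 - 7}\right)^{3}\right) - 9827} = \frac{1}{\left(1 + \left(5 + \frac{1}{5 - 7}\right)^{2} + \left(5 + \frac{1}{5 - 7}\right)^{3}\right) - 9827} = \frac{1}{\left(1 + \left(5 + \frac{1}{-2}\right)^{2} + \left(5 + \frac{1}{-2}\right)^{3}\right) - 9827} = \frac{1}{\left(1 + \left(5 - \frac{1}{2}\right)^{2} + \left(5 - \frac{1}{2}\right)^{3}\right) - 9827} = \frac{1}{\left(1 + \left(\frac{9}{2}\right)^{2} + \left(\frac{9}{2}\right)^{3}\right) - 9827} = \frac{1}{\left(1 + \frac{81}{4} + \frac{729}{8}\right) - 9827} = \frac{1}{\frac{899}{8} - 9827} = \frac{1}{- \frac{77717}{8}} = - \frac{8}{77717}$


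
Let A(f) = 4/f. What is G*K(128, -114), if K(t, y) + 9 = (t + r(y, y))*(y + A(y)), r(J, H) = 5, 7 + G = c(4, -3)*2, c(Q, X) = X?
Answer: 591851/3 ≈ 1.9728e+5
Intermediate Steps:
G = -13 (G = -7 - 3*2 = -7 - 6 = -13)
K(t, y) = -9 + (5 + t)*(y + 4/y) (K(t, y) = -9 + (t + 5)*(y + 4/y) = -9 + (5 + t)*(y + 4/y))
G*K(128, -114) = -13*(20 + 4*128 - 114*(-9 + 5*(-114) + 128*(-114)))/(-114) = -(-13)*(20 + 512 - 114*(-9 - 570 - 14592))/114 = -(-13)*(20 + 512 - 114*(-15171))/114 = -(-13)*(20 + 512 + 1729494)/114 = -(-13)*1730026/114 = -13*(-45527/3) = 591851/3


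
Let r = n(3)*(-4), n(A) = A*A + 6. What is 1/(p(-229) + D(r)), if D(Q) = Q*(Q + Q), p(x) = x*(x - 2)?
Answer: 1/60099 ≈ 1.6639e-5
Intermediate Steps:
p(x) = x*(-2 + x)
n(A) = 6 + A² (n(A) = A² + 6 = 6 + A²)
r = -60 (r = (6 + 3²)*(-4) = (6 + 9)*(-4) = 15*(-4) = -60)
D(Q) = 2*Q² (D(Q) = Q*(2*Q) = 2*Q²)
1/(p(-229) + D(r)) = 1/(-229*(-2 - 229) + 2*(-60)²) = 1/(-229*(-231) + 2*3600) = 1/(52899 + 7200) = 1/60099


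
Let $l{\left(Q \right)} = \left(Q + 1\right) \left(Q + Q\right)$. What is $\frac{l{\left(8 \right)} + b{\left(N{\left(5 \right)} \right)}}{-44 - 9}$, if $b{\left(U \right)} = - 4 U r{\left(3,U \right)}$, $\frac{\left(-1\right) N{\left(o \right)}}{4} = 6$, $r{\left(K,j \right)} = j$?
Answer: $\frac{2160}{53} \approx 40.755$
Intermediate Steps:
$N{\left(o \right)} = -24$ ($N{\left(o \right)} = \left(-4\right) 6 = -24$)
$l{\left(Q \right)} = 2 Q \left(1 + Q\right)$ ($l{\left(Q \right)} = \left(1 + Q\right) 2 Q = 2 Q \left(1 + Q\right)$)
$b{\left(U \right)} = - 4 U^{2}$ ($b{\left(U \right)} = - 4 U U = - 4 U^{2}$)
$\frac{l{\left(8 \right)} + b{\left(N{\left(5 \right)} \right)}}{-44 - 9} = \frac{2 \cdot 8 \left(1 + 8\right) - 4 \left(-24\right)^{2}}{-44 - 9} = \frac{2 \cdot 8 \cdot 9 - 2304}{-53} = - \frac{144 - 2304}{53} = \left(- \frac{1}{53}\right) \left(-2160\right) = \frac{2160}{53}$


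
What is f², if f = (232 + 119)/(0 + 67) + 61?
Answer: 19695844/4489 ≈ 4387.6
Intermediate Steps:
f = 4438/67 (f = 351/67 + 61 = 4438/67 ≈ 66.239)
f² = (4438/67)² = 19695844/4489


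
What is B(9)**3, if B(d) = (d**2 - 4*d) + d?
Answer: 157464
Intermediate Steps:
B(d) = d**2 - 3*d
B(9)**3 = (9*(-3 + 9))**3 = (9*6)**3 = 54**3 = 157464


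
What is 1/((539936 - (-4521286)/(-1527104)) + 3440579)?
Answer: 763552/3039327928637 ≈ 2.5122e-7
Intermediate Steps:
1/((539936 - (-4521286)/(-1527104)) + 3440579) = 1/((539936 - (-4521286)*(-1)/1527104) + 3440579) = 1/((539936 - 1*2260643/763552) + 3440579) = 1/((539936 - 2260643/763552) + 3440579) = 1/(412266952029/763552 + 3440579) = 1/(3039327928637/763552) = 763552/3039327928637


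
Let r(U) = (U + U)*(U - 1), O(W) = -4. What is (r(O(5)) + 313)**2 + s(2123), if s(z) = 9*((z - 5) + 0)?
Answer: 143671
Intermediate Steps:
s(z) = -45 + 9*z (s(z) = 9*((-5 + z) + 0) = 9*(-5 + z) = -45 + 9*z)
r(U) = 2*U*(-1 + U) (r(U) = (2*U)*(-1 + U) = 2*U*(-1 + U))
(r(O(5)) + 313)**2 + s(2123) = (2*(-4)*(-1 - 4) + 313)**2 + (-45 + 9*2123) = (2*(-4)*(-5) + 313)**2 + (-45 + 19107) = (40 + 313)**2 + 19062 = 353**2 + 19062 = 124609 + 19062 = 143671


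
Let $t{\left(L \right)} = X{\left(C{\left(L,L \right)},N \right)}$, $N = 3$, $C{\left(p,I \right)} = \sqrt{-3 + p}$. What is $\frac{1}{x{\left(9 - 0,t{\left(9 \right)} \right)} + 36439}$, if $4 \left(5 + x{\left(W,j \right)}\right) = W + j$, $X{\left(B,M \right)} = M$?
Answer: $\frac{1}{36437} \approx 2.7445 \cdot 10^{-5}$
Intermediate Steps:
$t{\left(L \right)} = 3$
$x{\left(W,j \right)} = -5 + \frac{W}{4} + \frac{j}{4}$ ($x{\left(W,j \right)} = -5 + \frac{W + j}{4} = -5 + \left(\frac{W}{4} + \frac{j}{4}\right) = -5 + \frac{W}{4} + \frac{j}{4}$)
$\frac{1}{x{\left(9 - 0,t{\left(9 \right)} \right)} + 36439} = \frac{1}{\left(-5 + \frac{9 - 0}{4} + \frac{1}{4} \cdot 3\right) + 36439} = \frac{1}{\left(-5 + \frac{9 + 0}{4} + \frac{3}{4}\right) + 36439} = \frac{1}{\left(-5 + \frac{1}{4} \cdot 9 + \frac{3}{4}\right) + 36439} = \frac{1}{\left(-5 + \frac{9}{4} + \frac{3}{4}\right) + 36439} = \frac{1}{-2 + 36439} = \frac{1}{36437}$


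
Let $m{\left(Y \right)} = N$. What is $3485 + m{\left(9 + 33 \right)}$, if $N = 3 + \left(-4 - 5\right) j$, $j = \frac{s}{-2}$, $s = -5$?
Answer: $\frac{6931}{2} \approx 3465.5$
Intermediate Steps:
$j = \frac{5}{2}$ ($j = - \frac{5}{-2} = \left(-5\right) \left(- \frac{1}{2}\right) = \frac{5}{2} \approx 2.5$)
$N = - \frac{39}{2}$ ($N = 3 + \left(-4 - 5\right) \frac{5}{2} = 3 - \frac{45}{2} = - \frac{39}{2} \approx -19.5$)
$m{\left(Y \right)} = - \frac{39}{2}$
$3485 + m{\left(9 + 33 \right)} = 3485 - \frac{39}{2} = \frac{6931}{2}$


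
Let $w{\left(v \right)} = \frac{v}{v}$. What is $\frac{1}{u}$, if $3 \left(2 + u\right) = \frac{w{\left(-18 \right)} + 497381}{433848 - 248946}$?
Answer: $- \frac{92451}{102005} \approx -0.90634$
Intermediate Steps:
$w{\left(v \right)} = 1$
$u = - \frac{102005}{92451}$ ($u = -2 + \frac{\left(1 + 497381\right) \frac{1}{433848 - 248946}}{3} = -2 + \frac{497382 \cdot \frac{1}{184902}}{3} = -2 + \frac{1}{3} \cdot \frac{82897}{30817} = -2 + \frac{82897}{92451} = - \frac{102005}{92451} \approx -1.1033$)
$\frac{1}{u} = \frac{1}{- \frac{102005}{92451}} = - \frac{92451}{102005}$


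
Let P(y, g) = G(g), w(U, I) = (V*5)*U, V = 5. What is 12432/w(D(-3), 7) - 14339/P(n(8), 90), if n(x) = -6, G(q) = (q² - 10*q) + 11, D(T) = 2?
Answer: 44465101/180275 ≈ 246.65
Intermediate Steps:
G(q) = 11 + q² - 10*q
w(U, I) = 25*U (w(U, I) = (5*5)*U = 25*U)
P(y, g) = 11 + g² - 10*g
12432/w(D(-3), 7) - 14339/P(n(8), 90) = 12432/((25*2)) - 14339/(11 + 90² - 10*90) = 12432/50 - 14339/(11 + 8100 - 900) = 12432*(1/50) - 14339/7211 = 6216/25 - 14339*1/7211 = 6216/25 - 14339/7211 = 44465101/180275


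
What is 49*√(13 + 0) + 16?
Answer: 16 + 49*√13 ≈ 192.67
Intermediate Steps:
49*√(13 + 0) + 16 = 49*√13 + 16 = 16 + 49*√13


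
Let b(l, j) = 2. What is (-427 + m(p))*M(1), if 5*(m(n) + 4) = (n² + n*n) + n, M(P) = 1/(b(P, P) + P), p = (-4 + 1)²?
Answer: -1984/15 ≈ -132.27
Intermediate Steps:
p = 9 (p = (-3)² = 9)
M(P) = 1/(2 + P)
m(n) = -4 + n/5 + 2*n²/5 (m(n) = -4 + ((n² + n*n) + n)/5 = -4 + ((n² + n²) + n)/5 = -4 + (2*n² + n)/5 = -4 + (n + 2*n²)/5 = -4 + (n/5 + 2*n²/5) = -4 + n/5 + 2*n²/5)
(-427 + m(p))*M(1) = (-427 + (-4 + (⅕)*9 + (⅖)*9²))/(2 + 1) = (-427 + (-4 + 9/5 + (⅖)*81))/3 = (-427 + (-4 + 9/5 + 162/5))*(⅓) = (-427 + 151/5)*(⅓) = -1984/5*⅓ = -1984/15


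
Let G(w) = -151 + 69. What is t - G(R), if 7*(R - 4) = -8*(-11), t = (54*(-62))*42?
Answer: -140534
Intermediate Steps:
t = -140616 (t = -3348*42 = -140616)
R = 116/7 (R = 4 + (-8*(-11))/7 = 4 + (1/7)*88 = 4 + 88/7 = 116/7 ≈ 16.571)
G(w) = -82
t - G(R) = -140616 - 1*(-82) = -140616 + 82 = -140534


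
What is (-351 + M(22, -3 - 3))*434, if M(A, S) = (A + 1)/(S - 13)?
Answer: -2904328/19 ≈ -1.5286e+5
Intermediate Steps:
M(A, S) = (1 + A)/(-13 + S)
(-351 + M(22, -3 - 3))*434 = (-351 + (1 + 22)/(-13 + (-3 - 3)))*434 = (-351 + 23/(-13 - 6))*434 = (-351 + 23/(-19))*434 = (-351 - 1/19*23)*434 = (-351 - 23/19)*434 = -6692/19*434 = -2904328/19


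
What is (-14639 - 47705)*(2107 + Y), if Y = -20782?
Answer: 1164274200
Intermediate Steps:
(-14639 - 47705)*(2107 + Y) = (-14639 - 47705)*(2107 - 20782) = -62344*(-18675) = 1164274200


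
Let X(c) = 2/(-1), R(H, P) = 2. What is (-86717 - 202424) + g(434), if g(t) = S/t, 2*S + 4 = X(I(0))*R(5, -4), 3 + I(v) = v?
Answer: -62743599/217 ≈ -2.8914e+5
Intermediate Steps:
I(v) = -3 + v
X(c) = -2 (X(c) = 2*(-1) = -2)
S = -4 (S = -2 + (-2*2)/2 = -2 + (½)*(-4) = -2 - 2 = -4)
g(t) = -4/t
(-86717 - 202424) + g(434) = (-86717 - 202424) - 4/434 = -289141 - 4*1/434 = -289141 - 2/217 = -62743599/217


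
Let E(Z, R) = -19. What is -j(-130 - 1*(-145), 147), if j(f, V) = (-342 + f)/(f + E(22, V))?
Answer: -327/4 ≈ -81.750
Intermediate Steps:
j(f, V) = (-342 + f)/(-19 + f) (j(f, V) = (-342 + f)/(f - 19) = (-342 + f)/(-19 + f))
-j(-130 - 1*(-145), 147) = -(-342 + (-130 - 1*(-145)))/(-19 + (-130 - 1*(-145))) = -(-342 + (-130 + 145))/(-19 + (-130 + 145)) = -(-342 + 15)/(-19 + 15) = -(-327)/(-4) = -(-1)*(-327)/4 = -1*327/4 = -327/4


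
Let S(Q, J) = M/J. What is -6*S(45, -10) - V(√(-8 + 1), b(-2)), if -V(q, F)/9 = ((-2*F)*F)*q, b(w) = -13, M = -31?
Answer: -93/5 - 3042*I*√7 ≈ -18.6 - 8048.4*I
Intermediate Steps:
S(Q, J) = -31/J
V(q, F) = 18*q*F² (V(q, F) = -9*(-2*F)*F*q = -9*(-2*F²)*q = -(-18)*q*F² = 18*q*F²)
-6*S(45, -10) - V(√(-8 + 1), b(-2)) = -(-186)/(-10) - 18*√(-8 + 1)*(-13)² = -(-186)*(-1)/10 - 18*√(-7)*169 = -6*31/10 - 18*I*√7*169 = -93/5 - 3042*I*√7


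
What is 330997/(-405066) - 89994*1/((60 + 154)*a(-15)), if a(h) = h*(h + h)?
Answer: -316335744/180591925 ≈ -1.7517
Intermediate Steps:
a(h) = 2*h² (a(h) = h*(2*h) = 2*h²)
330997/(-405066) - 89994*1/((60 + 154)*a(-15)) = 330997/(-405066) - 89994*1/(450*(60 + 154)) = 330997*(-1/405066) - 89994/((2*225)*214) = -330997/405066 - 89994/(450*214) = -330997/405066 - 89994/96300 = -330997/405066 - 89994*1/96300 = -330997/405066 - 14999/16050 = -316335744/180591925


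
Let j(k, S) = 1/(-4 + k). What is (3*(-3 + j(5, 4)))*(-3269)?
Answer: 19614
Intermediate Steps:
(3*(-3 + j(5, 4)))*(-3269) = (3*(-3 + 1/(-4 + 5)))*(-3269) = (3*(-3 + 1/1))*(-3269) = (3*(-3 + 1))*(-3269) = (3*(-2))*(-3269) = -6*(-3269) = 19614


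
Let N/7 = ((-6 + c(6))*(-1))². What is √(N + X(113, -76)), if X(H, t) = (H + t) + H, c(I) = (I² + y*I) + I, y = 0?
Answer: √9222 ≈ 96.031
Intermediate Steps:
c(I) = I + I² (c(I) = (I² + 0*I) + I = (I² + 0) + I = I² + I = I + I²)
X(H, t) = t + 2*H
N = 9072 (N = 7*((-6 + 6*(1 + 6))*(-1))² = 7*((-6 + 6*7)*(-1))² = 7*((-6 + 42)*(-1))² = 7*(36*(-1))² = 7*(-36)² = 7*1296 = 9072)
√(N + X(113, -76)) = √(9072 + (-76 + 2*113)) = √(9072 + (-76 + 226)) = √(9072 + 150) = √9222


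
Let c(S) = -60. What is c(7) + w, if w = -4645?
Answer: -4705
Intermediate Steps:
c(7) + w = -60 - 4645 = -4705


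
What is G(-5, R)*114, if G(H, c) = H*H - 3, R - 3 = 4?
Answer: 2508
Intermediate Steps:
R = 7 (R = 3 + 4 = 7)
G(H, c) = -3 + H² (G(H, c) = H² - 3 = -3 + H²)
G(-5, R)*114 = (-3 + (-5)²)*114 = (-3 + 25)*114 = 22*114 = 2508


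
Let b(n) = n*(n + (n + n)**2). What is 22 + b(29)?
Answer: 98419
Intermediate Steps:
b(n) = n*(n + 4*n**2) (b(n) = n*(n + (2*n)**2) = n*(n + 4*n**2))
22 + b(29) = 22 + 29**2*(1 + 4*29) = 22 + 841*(1 + 116) = 22 + 841*117 = 22 + 98397 = 98419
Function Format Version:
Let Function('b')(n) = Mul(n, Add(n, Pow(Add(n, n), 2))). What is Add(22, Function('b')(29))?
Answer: 98419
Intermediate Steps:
Function('b')(n) = Mul(n, Add(n, Mul(4, Pow(n, 2)))) (Function('b')(n) = Mul(n, Add(n, Pow(Mul(2, n), 2))) = Mul(n, Add(n, Mul(4, Pow(n, 2)))))
Add(22, Function('b')(29)) = Add(22, Mul(Pow(29, 2), Add(1, Mul(4, 29)))) = Add(22, Mul(841, Add(1, 116))) = Add(22, Mul(841, 117)) = Add(22, 98397) = 98419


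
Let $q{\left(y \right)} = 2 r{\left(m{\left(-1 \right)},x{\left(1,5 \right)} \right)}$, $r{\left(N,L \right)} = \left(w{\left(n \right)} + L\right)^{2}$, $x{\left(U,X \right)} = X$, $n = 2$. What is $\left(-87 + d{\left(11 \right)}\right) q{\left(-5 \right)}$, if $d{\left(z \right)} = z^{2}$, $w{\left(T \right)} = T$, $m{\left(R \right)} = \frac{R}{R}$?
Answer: $3332$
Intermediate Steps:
$m{\left(R \right)} = 1$
$r{\left(N,L \right)} = \left(2 + L\right)^{2}$
$q{\left(y \right)} = 98$ ($q{\left(y \right)} = 2 \left(2 + 5\right)^{2} = 2 \cdot 7^{2} = 2 \cdot 49 = 98$)
$\left(-87 + d{\left(11 \right)}\right) q{\left(-5 \right)} = \left(-87 + 11^{2}\right) 98 = \left(-87 + 121\right) 98 = 34 \cdot 98 = 3332$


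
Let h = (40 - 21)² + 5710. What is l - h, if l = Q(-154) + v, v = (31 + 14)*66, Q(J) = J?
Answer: -3255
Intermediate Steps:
v = 2970 (v = 45*66 = 2970)
h = 6071 (h = 19² + 5710 = 361 + 5710 = 6071)
l = 2816 (l = -154 + 2970 = 2816)
l - h = 2816 - 1*6071 = 2816 - 6071 = -3255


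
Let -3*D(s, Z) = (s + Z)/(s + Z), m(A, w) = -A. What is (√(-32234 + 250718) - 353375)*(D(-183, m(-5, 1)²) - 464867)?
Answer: 492817481750/3 - 47416468*√21 ≈ 1.6406e+11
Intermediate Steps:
D(s, Z) = -⅓ (D(s, Z) = -(s + Z)/(3*(s + Z)) = -(Z + s)/(3*(Z + s)) = -⅓*1 = -⅓)
(√(-32234 + 250718) - 353375)*(D(-183, m(-5, 1)²) - 464867) = (√(-32234 + 250718) - 353375)*(-⅓ - 464867) = (√218484 - 353375)*(-1394602/3) = (102*√21 - 353375)*(-1394602/3) = (-353375 + 102*√21)*(-1394602/3) = 492817481750/3 - 47416468*√21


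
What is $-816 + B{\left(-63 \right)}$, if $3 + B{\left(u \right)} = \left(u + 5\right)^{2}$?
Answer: $2545$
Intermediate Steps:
$B{\left(u \right)} = -3 + \left(5 + u\right)^{2}$ ($B{\left(u \right)} = -3 + \left(u + 5\right)^{2} = -3 + \left(5 + u\right)^{2}$)
$-816 + B{\left(-63 \right)} = -816 - \left(3 - \left(5 - 63\right)^{2}\right) = -816 - \left(3 - \left(-58\right)^{2}\right) = -816 + \left(-3 + 3364\right) = -816 + 3361 = 2545$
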